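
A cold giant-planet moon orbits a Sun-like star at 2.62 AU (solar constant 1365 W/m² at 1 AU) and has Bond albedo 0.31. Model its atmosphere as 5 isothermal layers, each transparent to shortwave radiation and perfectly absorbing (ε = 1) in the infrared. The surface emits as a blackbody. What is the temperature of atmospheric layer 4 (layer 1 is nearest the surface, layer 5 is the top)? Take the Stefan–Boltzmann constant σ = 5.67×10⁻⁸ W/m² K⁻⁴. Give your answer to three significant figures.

187 K

Irradiance scales as 1/d², so S = 1365 W/m² × (1/2.62)² = 198.9 W/m².
Top-of-atmosphere balance: σT_e⁴ = S(1−α)/4 = 34.30 W/m² → T_e = 156.8 K.
Each opaque layer satisfies 2T_j⁴ = T_{j−1}⁴ + T_{j+1}⁴, giving T_k⁴ = (N+1−k)T_e⁴.
With k = 4: T_4 = (5+1−4)^¼·156.8 K = 186.5 K.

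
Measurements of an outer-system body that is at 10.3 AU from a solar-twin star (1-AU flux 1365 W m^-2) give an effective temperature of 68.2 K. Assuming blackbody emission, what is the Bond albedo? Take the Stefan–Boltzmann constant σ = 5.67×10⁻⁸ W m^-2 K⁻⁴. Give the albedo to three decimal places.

By the inverse-square law, S = 1365/10.3² = 12.87 W m^-2.
Rearranging the radiative balance, α = 1 − 4σT⁴/S.
σT⁴ = 1.227 W m^-2, so 4σT⁴ = 4.907 W m^-2.
Hence α = 1 − 4.907/12.87 = 0.6187.

0.619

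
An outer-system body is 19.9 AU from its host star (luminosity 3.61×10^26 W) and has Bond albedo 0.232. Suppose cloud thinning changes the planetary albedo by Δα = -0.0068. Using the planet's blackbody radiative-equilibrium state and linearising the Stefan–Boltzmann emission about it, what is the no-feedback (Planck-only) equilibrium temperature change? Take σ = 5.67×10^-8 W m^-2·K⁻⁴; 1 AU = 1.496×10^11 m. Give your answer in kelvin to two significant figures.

0.13 kelvin

Orbital distance: d = 19.9 AU = 2.977×10^12 m.
Flux at the orbit: S = L/(4πd²) = 3.61×10^26/(4π·(2.98×10^12)²) = 3.241 W m^-2.
The baseline emission temperature is T_e = 57.56 K.
The change in absorbed flux is Δ[S(1−α)/4] = −SΔα/4 = 0.005510 W m^-2.
Planck response: λ_P = 4σT_e³ = 4·5.67×10⁻⁸·(57.56)³ = 0.04325 W m^-2/K.
Hence the no-feedback warming is ΔF/(4σT_e³) = 0.127 K.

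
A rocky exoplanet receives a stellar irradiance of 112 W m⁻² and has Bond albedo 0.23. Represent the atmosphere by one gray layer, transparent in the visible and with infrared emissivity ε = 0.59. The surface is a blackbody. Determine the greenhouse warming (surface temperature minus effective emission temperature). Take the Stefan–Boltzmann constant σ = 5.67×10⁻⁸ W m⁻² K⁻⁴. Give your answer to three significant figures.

The planet radiates to space at T_e = [S(1−α)/(4σ)]^(1/4) = 139.6 K.
Surface balance with a leaky layer gives σT_s⁴ = σT_e⁴·2/(2−ε), so T_s = T_e·[2/(2−0.59)]^(1/4) = 152.4 K.
T_s − T_e = 152.4 − 139.6 = 12.75 K.

12.8 K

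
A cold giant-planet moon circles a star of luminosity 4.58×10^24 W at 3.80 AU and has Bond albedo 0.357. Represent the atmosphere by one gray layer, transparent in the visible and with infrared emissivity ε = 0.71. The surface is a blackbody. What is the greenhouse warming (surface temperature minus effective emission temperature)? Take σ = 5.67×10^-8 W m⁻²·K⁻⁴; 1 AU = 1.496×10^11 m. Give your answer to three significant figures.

4.90 K

Orbital distance: d = 3.80 AU = 5.685×10^11 m.
Spreading L over a sphere of radius d: S = 4.58×10^24/(4π·5.68×10^11²) = 1.128 W m⁻².
The planet radiates to space at T_e = [S(1−α)/(4σ)]^(1/4) = 42.29 K.
For a single slab of emissivity ε, T_s⁴ = 2T_e⁴/(2−ε); thus T_s = 42.29·(1.55)^(1/4) = 47.19 K.
Greenhouse warming: T_s − T_e = 4.899 K.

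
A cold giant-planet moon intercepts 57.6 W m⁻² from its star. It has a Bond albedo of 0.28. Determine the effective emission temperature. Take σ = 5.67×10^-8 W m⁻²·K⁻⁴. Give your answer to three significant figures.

The planet absorbs (1−α)S over its disc πR² and re-emits over 4πR², so the mean absorbed flux is (1−0.28)·57.60/4 = 10.37 W m⁻².
Set σT⁴ = 10.37 → T = (10.37/σ)^(1/4) = 116.3 K.

116 K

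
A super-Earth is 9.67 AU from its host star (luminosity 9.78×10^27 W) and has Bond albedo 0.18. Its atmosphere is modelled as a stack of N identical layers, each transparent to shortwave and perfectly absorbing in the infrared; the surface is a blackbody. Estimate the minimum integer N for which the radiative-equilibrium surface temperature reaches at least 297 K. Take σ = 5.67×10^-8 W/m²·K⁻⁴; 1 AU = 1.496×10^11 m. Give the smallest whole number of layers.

5

d = 9.67 × 1.496×10^11 m = 1.447×10^12 m.
Spreading L over a sphere of radius d: S = 9.78×10^27/(4π·1.45×10^12²) = 371.9 W/m².
OLR = S(1−α)/4 = 76.24 W/m²; the top layer radiates at T_e = 191.5 K.
Need (N+1)T_e⁴ ≥ T_s⁴, i.e. N+1 ≥ (297/191.5)⁴ = 5.787.
Rounding up, N = 5.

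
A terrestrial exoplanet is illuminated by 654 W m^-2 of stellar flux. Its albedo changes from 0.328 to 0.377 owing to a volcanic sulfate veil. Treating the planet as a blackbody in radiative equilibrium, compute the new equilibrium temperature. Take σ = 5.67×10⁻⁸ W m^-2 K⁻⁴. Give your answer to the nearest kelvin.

206 kelvin

T₂ = [S(1−α₂)/(4σ)]^(1/4) = [654.0·0.623/(4σ)]^(1/4) = 205.9 K.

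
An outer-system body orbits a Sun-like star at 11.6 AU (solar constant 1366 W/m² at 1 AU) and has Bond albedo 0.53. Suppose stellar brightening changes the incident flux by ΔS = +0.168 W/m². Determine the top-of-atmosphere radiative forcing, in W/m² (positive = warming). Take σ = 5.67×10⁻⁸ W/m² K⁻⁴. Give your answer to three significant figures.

0.0197 W/m²

Irradiance scales as 1/d², so S = 1366 W/m² × (1/11.6)² = 10.15 W/m².
TOA radiative forcing: ΔF = (1−α)ΔS/4 = 0.47·(+0.168)/4 = 0.01974 W/m².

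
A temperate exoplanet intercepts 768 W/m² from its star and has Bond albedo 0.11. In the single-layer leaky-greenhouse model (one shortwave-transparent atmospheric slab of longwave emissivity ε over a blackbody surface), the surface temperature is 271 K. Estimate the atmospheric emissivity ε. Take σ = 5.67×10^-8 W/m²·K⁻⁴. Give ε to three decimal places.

TOA balance gives T_e = 234.3 K.
Since (2−ε)/2 = (T_e/T_s)⁴ = 0.5588, ε = 0.8825.

0.882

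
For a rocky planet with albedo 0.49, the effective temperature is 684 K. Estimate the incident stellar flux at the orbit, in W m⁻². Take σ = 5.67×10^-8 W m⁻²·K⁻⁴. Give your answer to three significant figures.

From S(1−α)/4 = σT⁴: S = 4σT⁴/(1−α).
σT⁴ = 5.67×10⁻⁸·(684)⁴ = 12410 W m⁻².
S = 4·12410/0.51 = 97340 W m⁻².

97300 W m⁻²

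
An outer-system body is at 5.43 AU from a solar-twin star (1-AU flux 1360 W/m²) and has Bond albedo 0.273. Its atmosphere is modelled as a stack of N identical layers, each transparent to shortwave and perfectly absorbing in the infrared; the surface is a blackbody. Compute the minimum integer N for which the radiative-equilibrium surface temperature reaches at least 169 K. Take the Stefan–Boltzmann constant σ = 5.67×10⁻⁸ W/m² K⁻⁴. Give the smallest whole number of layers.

Irradiance scales as 1/d², so S = 1360 W/m² × (1/5.43)² = 46.13 W/m².
Top-of-atmosphere balance: σT_e⁴ = S(1−α)/4 = 8.383 W/m² → T_e = 110.3 K.
Need (N+1)T_e⁴ ≥ T_s⁴, i.e. N+1 ≥ (169/110.3)⁴ = 5.517.
Rounding up, N = 5.

5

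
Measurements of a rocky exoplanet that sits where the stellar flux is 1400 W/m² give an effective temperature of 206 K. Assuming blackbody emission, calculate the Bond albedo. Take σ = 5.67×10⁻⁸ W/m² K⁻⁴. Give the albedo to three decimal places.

0.708

Rearranging the radiative balance, α = 1 − 4σT⁴/S.
4σT⁴ = 4·5.67×10⁻⁸·(206)⁴ = 408.4 W/m².
Hence α = 1 − 408.4/1400 = 0.7083.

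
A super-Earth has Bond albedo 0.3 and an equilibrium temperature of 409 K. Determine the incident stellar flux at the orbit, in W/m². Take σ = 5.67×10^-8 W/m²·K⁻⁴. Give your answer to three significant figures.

From S(1−α)/4 = σT⁴: S = 4σT⁴/(1−α).
σT⁴ = 5.67×10⁻⁸·(409)⁴ = 1587 W/m².
So S = 4×1587/(1−0.3) = 9066 W/m².

9070 W/m²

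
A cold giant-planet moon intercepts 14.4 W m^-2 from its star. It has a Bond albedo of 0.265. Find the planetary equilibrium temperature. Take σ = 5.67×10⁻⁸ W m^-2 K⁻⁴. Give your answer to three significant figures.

Averaging over the sphere, the absorbed flux is S(1−α)/4 = 2.646 W m^-2.
Balancing against σT⁴: T = (2.646/5.67×10⁻⁸)^(1/4) = 82.65 K.

82.7 kelvin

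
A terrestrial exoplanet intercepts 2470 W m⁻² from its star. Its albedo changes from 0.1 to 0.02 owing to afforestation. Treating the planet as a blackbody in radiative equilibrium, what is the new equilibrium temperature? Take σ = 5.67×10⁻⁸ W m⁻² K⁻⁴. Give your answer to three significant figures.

321 kelvin

New equilibrium: T₂ = [(1−0.02)·2470/(4σ)]^(1/4) = 321.4 K.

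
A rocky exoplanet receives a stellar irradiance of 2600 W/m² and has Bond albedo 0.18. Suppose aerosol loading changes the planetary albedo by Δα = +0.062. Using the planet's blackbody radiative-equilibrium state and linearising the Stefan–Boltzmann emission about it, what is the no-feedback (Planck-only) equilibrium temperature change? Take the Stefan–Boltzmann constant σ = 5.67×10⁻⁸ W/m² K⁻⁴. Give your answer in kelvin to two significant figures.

Unperturbed T_e = [2600·(1−0.18)/(4σ)]^¼ = 311.4 K.
TOA radiative forcing: ΔF = −S·Δα/4 = −2600·(+0.062)/4 = -40.30 W/m².
Linearising σT⁴ gives d(σT⁴)/dT = 4σT_e³ = 6.847 W/m² per K.
ΔT₀ = ΔF/λ_P = -40.30/6.847 = -5.89 K.

-5.9 kelvin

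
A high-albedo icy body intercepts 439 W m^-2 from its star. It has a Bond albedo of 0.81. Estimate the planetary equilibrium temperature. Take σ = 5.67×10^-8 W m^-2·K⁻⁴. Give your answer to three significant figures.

138 K

Averaging over the sphere, the absorbed flux is S(1−α)/4 = 20.85 W m^-2.
In equilibrium σT⁴ equals this, so T = 138.5 K.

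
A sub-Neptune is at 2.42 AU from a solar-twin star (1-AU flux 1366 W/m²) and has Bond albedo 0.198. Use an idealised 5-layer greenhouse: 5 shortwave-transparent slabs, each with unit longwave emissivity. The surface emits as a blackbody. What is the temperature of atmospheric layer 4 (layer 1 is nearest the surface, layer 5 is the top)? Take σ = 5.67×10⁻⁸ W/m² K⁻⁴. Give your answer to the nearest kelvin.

202 K

By the inverse-square law, S = 1366/2.42² = 233.2 W/m².
Top-of-atmosphere balance: σT_e⁴ = S(1−α)/4 = 46.77 W/m² → T_e = 169.5 K.
In the N-layer model, layer k (counted from the surface) has T_k = (N+1−k)^(1/4)·T_e.
T_4 = (2)^(1/4)·169.5 = 201.5 K.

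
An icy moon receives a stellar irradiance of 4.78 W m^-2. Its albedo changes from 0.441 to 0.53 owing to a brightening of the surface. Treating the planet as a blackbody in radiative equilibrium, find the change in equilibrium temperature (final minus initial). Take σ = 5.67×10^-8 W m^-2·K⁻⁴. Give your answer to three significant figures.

Initial: T₁ = [S(1−0.441)/(4σ)]^(1/4) = 58.59 K.
After:  T₂ = [4.780·0.47/(4σ)]^(1/4) = 56.10 K.
Change: 56.10 − 58.59 = -2.486 K.

-2.49 K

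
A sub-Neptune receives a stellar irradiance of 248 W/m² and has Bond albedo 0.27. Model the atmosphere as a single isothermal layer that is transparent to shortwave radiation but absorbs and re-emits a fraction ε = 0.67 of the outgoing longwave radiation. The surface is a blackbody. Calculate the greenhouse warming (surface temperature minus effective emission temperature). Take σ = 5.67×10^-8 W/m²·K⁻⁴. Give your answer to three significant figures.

18.0 kelvin

The planet radiates to space at T_e = [S(1−α)/(4σ)]^(1/4) = 168.1 K.
For a single slab of emissivity ε, T_s⁴ = 2T_e⁴/(2−ε); thus T_s = 168.1·(1.504)^(1/4) = 186.1 K.
Greenhouse warming: T_s − T_e = 18.05 K.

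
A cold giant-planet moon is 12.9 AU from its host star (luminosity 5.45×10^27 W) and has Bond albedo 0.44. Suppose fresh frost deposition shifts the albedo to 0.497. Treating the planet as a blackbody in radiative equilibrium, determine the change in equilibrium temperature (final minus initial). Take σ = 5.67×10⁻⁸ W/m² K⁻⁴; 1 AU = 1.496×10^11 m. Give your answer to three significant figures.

d = 12.9 × 1.496×10^11 m = 1.930×10^12 m.
S = L/(4πd²) = 116.5 W/m².
With α = 0.44, T₁ = 130.2 K.
With α = 0.497, T₂ = 126.8 K.
ΔT = T₂ − T₁ = -3.448 K.

-3.45 kelvin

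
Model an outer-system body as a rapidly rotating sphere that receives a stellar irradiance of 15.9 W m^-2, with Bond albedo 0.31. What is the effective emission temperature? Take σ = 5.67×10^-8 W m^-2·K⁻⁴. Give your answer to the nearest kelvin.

Absorbed flux (global mean): S(1−α)/4 = 15.90·0.69/4 = 2.743 W m^-2.
Balancing against σT⁴: T = (2.743/5.67×10⁻⁸)^(1/4) = 83.40 K.

83 kelvin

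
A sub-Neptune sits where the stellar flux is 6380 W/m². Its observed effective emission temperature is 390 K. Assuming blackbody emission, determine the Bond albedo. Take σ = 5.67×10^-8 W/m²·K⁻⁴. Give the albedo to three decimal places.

From σT⁴ = S(1−α)/4 we invert for α: 1−α = 4σT⁴/S.
σT⁴ = 1312 W/m², so 4σT⁴ = 5247 W/m².
1−α = 5247/6380 = 0.8224, so α = 0.1776.

0.178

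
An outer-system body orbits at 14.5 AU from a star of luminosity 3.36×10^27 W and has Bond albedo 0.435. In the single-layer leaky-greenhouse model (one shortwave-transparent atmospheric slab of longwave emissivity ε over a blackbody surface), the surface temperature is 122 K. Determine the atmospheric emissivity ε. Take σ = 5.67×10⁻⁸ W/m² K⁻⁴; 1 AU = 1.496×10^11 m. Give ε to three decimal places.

Orbital distance: d = 14.5 AU = 2.169×10^12 m.
Flux at the orbit: S = L/(4πd²) = 3.36×10^27/(4π·(2.17×10^12)²) = 56.82 W/m².
First, T_e = [56.82·(1−0.435)/(4σ)]^(1/4) = 109.1 K.
Since (2−ε)/2 = (T_e/T_s)⁴ = 0.6390, ε = 0.7220.

0.722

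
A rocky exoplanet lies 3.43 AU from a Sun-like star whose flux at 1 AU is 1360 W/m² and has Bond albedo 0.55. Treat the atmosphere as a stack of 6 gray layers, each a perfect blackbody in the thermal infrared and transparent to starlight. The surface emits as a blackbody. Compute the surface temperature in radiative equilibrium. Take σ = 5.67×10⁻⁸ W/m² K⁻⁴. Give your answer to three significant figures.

Irradiance scales as 1/d², so S = 1360 W/m² × (1/3.43)² = 115.6 W/m².
The effective emission temperature is T_e = [S(1−α)/(4σ)]^¼ = 123.1 K.
For an N-layer opaque stack, T_s⁴ = (N+1)T_e⁴, hence T_s = (7)^(1/4)×123.1 K = 200.2 K.

200 kelvin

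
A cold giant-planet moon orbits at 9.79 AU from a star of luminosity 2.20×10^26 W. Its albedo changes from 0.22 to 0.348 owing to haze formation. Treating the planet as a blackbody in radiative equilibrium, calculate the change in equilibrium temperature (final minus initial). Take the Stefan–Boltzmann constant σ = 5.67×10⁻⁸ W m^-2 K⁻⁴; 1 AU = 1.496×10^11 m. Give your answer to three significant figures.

-3.19 kelvin

d = 9.79 × 1.496×10^11 m = 1.465×10^12 m.
S = L/(4πd²) = 8.162 W m^-2.
Initial: T₁ = [S(1−0.22)/(4σ)]^(1/4) = 72.79 K.
With α = 0.348, T₂ = 69.60 K.
Change: 69.60 − 72.79 = -3.190 K.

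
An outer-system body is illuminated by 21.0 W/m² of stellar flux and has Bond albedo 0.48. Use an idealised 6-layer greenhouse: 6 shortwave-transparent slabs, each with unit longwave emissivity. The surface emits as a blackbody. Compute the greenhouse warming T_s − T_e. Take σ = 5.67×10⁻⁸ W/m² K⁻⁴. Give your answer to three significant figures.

Top-of-atmosphere balance: σT_e⁴ = S(1−α)/4 = 2.730 W/m² → T_e = 83.30 K.
T_s = (N+1)^(1/4)·T_e = 135.5 K.
So the greenhouse effect raises the surface by 135.5 − 83.30 = 52.19 K.

52.2 kelvin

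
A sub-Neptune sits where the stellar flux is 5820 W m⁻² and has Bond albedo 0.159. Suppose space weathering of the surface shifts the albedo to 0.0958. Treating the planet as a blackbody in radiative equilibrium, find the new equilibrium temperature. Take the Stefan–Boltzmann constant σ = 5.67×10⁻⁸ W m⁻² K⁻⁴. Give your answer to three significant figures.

With the new albedo, S(1−α₂)/4 = 1316 W m⁻², so T₂ = 390.3 K.

390 K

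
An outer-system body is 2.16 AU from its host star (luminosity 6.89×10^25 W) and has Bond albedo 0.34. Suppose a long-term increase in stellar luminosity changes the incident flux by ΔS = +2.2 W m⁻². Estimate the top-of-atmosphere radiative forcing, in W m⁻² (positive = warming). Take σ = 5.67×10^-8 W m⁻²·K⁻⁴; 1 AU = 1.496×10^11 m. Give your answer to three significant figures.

d = 2.16 × 1.496×10^11 m = 3.231×10^11 m.
S = L/(4πd²) = 52.51 W m⁻².
ΔF = Δ[S(1−α)]/4 = (1−0.34)·+2.2/4 = 0.3630 W m⁻².

0.363 W m⁻²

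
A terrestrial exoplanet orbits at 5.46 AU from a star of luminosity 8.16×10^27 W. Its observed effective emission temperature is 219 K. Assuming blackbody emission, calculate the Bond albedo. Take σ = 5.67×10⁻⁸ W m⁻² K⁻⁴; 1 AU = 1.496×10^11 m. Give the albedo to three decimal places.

0.464

Orbital distance: d = 5.46 AU = 8.168×10^11 m.
S = L/(4πd²) = 973.3 W m⁻².
From σT⁴ = S(1−α)/4 we invert for α: 1−α = 4σT⁴/S.
4σT⁴ = 4·5.67×10⁻⁸·(219)⁴ = 521.7 W m⁻².
Hence α = 1 − 521.7/973.3 = 0.4640.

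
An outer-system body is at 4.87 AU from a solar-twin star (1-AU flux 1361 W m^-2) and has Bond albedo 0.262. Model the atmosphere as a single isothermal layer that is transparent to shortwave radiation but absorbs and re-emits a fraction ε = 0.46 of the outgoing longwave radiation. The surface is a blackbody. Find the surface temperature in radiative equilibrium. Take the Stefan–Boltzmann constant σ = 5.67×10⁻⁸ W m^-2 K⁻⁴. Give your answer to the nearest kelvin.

125 K

Flux at the orbit: S = 1361/(4.87)² = 57.39 W m^-2.
At the top of the atmosphere, σT_e⁴ = S(1−α)/4 = 10.59 W m^-2, giving T_e = 116.9 K.
The surface balance (absorbed SW + ε·downward IR = σT_s⁴) with T_a⁴ = T_s⁴/2 reduces to T_s = T_e·[2/(2−ε)]^¼ = 124.8 K.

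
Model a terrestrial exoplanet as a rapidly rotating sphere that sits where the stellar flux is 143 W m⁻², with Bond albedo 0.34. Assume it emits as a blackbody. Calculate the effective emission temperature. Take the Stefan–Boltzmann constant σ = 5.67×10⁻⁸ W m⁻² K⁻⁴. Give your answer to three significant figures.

Averaging over the sphere, the absorbed flux is S(1−α)/4 = 23.59 W m⁻².
In equilibrium σT⁴ equals this, so T = 142.8 K.

143 kelvin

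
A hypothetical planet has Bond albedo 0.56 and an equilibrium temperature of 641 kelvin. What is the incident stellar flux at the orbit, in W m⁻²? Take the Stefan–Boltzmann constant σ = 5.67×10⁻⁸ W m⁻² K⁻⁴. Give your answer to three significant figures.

Invert the energy balance for S: S = 4σT⁴/(1−α).
σT⁴ = 5.67×10⁻⁸·(641)⁴ = 9572 W m⁻².
S = 4·9572/0.44 = 87020 W m⁻².

87000 W m⁻²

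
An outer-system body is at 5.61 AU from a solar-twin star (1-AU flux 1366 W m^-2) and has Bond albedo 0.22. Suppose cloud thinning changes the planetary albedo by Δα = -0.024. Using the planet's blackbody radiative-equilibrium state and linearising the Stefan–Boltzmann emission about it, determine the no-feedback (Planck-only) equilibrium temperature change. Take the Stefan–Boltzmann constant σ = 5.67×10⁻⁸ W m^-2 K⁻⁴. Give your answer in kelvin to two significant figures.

0.85 kelvin

Irradiance scales as 1/d², so S = 1366 W m^-2 × (1/5.61)² = 43.40 W m^-2.
The baseline emission temperature is T_e = 110.5 K.
TOA radiative forcing: ΔF = −S·Δα/4 = −43.40·(-0.024)/4 = 0.2604 W m^-2.
The Planck feedback parameter is 4σT_e³ = 0.3063 W m^-2/K.
ΔT₀ = ΔF/λ_P = 0.2604/0.3063 = 0.850 K.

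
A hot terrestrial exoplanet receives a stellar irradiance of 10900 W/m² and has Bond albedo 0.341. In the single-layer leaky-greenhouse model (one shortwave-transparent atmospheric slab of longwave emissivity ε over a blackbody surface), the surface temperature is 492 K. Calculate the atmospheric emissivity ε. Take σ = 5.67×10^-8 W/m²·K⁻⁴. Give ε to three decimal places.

Effective temperature: T_e = [S(1−α)/(4σ)]^(1/4) = 421.9 K.
T_s⁴ = T_e⁴·2/(2−ε) → ε = 2 − 2(T_e/T_s)⁴ = 2 − 2·(421.9/492)⁴ = 0.9190.

0.919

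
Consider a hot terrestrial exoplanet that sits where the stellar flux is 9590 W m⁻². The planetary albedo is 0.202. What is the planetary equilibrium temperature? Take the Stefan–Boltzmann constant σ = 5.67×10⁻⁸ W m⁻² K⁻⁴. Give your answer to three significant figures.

429 K

The planet absorbs (1−α)S over its disc πR² and re-emits over 4πR², so the mean absorbed flux is (1−0.202)·9590/4 = 1913 W m⁻².
Balancing against σT⁴: T = (1913/5.67×10⁻⁸)^(1/4) = 428.6 K.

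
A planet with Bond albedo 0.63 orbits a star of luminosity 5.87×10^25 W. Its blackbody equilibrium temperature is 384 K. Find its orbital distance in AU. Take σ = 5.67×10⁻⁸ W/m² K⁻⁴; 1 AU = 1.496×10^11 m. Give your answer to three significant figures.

0.125 AU

Required flux: S = 4σT⁴/(1−α) = 13330 W/m².
From L = 4πd²S, d = √(5.87×10^25/(4π·13330)) = 1.872×10^10 m = 0.1251 AU.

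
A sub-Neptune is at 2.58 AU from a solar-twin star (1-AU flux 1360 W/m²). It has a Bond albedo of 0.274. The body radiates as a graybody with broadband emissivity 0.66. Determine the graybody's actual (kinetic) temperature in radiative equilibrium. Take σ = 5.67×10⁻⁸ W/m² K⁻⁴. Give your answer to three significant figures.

By the inverse-square law, S = 1360/2.58² = 204.3 W/m².
Averaging over the sphere, the absorbed flux is S(1−α)/4 = 37.08 W/m².
Equating to εσT⁴ with ε = 0.66: T = (37.08/0.66σ)^(1/4) = 177.4 K.

177 K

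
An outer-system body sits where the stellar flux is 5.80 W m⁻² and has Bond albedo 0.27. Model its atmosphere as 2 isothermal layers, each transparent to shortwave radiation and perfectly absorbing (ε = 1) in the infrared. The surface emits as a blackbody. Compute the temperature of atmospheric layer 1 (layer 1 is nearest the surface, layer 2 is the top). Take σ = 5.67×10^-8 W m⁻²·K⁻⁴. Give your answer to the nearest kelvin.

78 K

The effective emission temperature is T_e = [S(1−α)/(4σ)]^¼ = 65.73 K.
In the N-layer model, layer k (counted from the surface) has T_k = (N+1−k)^(1/4)·T_e.
With k = 1: T_1 = (2+1−1)^¼·65.73 K = 78.17 K.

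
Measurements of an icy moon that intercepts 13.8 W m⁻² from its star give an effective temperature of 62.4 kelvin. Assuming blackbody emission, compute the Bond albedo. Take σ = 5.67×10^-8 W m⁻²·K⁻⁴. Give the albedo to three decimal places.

Rearranging the radiative balance, α = 1 − 4σT⁴/S.
4σT⁴ = 4·5.67×10⁻⁸·(62.4)⁴ = 3.439 W m⁻².
1−α = 3.439/13.80 = 0.2492, so α = 0.7508.

0.751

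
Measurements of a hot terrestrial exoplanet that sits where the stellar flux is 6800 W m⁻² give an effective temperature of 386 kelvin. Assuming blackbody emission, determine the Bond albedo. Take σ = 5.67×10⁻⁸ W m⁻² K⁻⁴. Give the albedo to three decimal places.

0.260

Energy balance: S(1−α)/4 = σT⁴, so 1−α = 4σT⁴/S.
σT⁴ = 1259 W m⁻², so 4σT⁴ = 5035 W m⁻².
1−α = 5035/6800 = 0.7404, so α = 0.2596.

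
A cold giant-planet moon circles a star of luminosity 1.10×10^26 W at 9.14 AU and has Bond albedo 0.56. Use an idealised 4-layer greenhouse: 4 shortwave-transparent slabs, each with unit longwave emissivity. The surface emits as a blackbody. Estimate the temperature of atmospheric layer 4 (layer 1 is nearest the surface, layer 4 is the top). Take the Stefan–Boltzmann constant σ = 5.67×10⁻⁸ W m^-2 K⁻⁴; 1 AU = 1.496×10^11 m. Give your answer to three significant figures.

54.9 kelvin

Orbital distance: d = 9.14 AU = 1.367×10^12 m.
Spreading L over a sphere of radius d: S = 1.10×10^26/(4π·1.37×10^12²) = 4.682 W m^-2.
Top-of-atmosphere balance: σT_e⁴ = S(1−α)/4 = 0.5150 W m^-2 → T_e = 54.90 K.
The net upward flux σT_e⁴ is constant between every pair of levels, so T_k⁴ = (N+1−k)T_e⁴.
With k = 4: T_4 = (4+1−4)^¼·54.90 K = 54.90 K.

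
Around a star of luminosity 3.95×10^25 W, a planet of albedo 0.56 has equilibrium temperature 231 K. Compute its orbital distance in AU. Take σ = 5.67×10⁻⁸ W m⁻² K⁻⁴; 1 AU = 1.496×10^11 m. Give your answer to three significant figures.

Required flux: S = 4σT⁴/(1−α) = 1468 W m⁻².
S = L/(4πd²) → d = √(L/4πS) = √(3.95×10^25/(4π·1468)) = 4.628×10^10 m = 0.3093 AU.

0.309 AU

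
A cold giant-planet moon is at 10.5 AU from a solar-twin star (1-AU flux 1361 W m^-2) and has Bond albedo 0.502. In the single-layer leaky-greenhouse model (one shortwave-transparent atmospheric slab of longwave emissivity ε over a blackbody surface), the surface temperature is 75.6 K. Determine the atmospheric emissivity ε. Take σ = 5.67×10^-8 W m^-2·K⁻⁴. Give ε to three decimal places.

Irradiance scales as 1/d², so S = 1361 W m^-2 × (1/10.5)² = 12.34 W m^-2.
Effective temperature: T_e = [S(1−α)/(4σ)]^(1/4) = 72.16 K.
Inverting T_s⁴ = 2T_e⁴/(2−ε): (T_e/T_s)⁴ = 0.8298, so ε = 2(1 − 0.8298) = 0.3404.

0.340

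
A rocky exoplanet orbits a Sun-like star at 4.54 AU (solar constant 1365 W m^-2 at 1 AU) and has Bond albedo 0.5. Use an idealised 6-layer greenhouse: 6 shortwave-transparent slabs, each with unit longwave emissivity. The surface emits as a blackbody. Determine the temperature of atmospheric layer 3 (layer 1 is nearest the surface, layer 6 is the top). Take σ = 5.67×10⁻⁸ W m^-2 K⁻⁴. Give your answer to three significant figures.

155 K

Flux at the orbit: S = 1365/(4.54)² = 66.22 W m^-2.
Top-of-atmosphere balance: σT_e⁴ = S(1−α)/4 = 8.278 W m^-2 → T_e = 109.9 K.
The net upward flux σT_e⁴ is constant between every pair of levels, so T_k⁴ = (N+1−k)T_e⁴.
T_3 = (4)^(1/4)·109.9 = 155.5 K.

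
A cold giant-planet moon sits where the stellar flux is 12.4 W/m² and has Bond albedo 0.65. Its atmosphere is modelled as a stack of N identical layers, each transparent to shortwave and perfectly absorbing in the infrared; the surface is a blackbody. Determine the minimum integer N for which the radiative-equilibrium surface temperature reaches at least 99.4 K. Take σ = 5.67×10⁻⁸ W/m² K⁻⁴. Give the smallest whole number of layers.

5

OLR = S(1−α)/4 = 1.085 W/m²; the top layer radiates at T_e = 66.14 K.
T_s = (N+1)^(1/4)·T_e ≥ 99.4 K requires N+1 ≥ (T_s/T_e)⁴ = (99.4/66.14)⁴ = 5.102.
Rounding up, N = 5.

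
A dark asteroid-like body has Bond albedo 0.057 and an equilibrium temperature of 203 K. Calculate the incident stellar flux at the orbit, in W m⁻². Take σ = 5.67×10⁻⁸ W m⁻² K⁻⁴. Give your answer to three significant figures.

Invert the energy balance for S: S = 4σT⁴/(1−α).
The emitted flux is σT⁴ = 96.29 W m⁻².
S = 4·96.29/0.943 = 408.4 W m⁻².

408 W m⁻²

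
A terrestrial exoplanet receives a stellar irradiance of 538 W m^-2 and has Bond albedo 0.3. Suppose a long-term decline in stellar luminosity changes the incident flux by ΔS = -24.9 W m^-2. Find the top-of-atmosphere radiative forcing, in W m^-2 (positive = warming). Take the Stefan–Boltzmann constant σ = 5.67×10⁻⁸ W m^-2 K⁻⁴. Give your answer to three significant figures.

-4.36 W m^-2

ΔF = Δ[S(1−α)]/4 = (1−0.3)·-24.9/4 = -4.357 W m^-2.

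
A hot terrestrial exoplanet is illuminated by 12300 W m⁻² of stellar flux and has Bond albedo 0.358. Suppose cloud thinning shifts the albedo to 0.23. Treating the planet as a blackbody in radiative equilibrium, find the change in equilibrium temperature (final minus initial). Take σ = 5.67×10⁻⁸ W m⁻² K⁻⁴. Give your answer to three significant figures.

20.1 K

Initial: T₁ = [S(1−0.358)/(4σ)]^(1/4) = 432.0 K.
Final:   T₂ = [S(1−0.23)/(4σ)]^(1/4) = 452.1 K.
Change: 452.1 − 432.0 = 20.09 K.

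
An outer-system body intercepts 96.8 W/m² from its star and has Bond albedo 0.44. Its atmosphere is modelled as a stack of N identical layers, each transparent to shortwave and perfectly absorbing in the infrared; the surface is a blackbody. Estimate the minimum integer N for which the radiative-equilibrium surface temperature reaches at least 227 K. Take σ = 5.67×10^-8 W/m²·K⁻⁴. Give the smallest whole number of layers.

The effective emission temperature is T_e = [S(1−α)/(4σ)]^¼ = 124.3 K.
T_s = (N+1)^(1/4)·T_e ≥ 227 K requires N+1 ≥ (T_s/T_e)⁴ = (227/124.3)⁴ = 11.109.
The minimum whole number is N = 11.

11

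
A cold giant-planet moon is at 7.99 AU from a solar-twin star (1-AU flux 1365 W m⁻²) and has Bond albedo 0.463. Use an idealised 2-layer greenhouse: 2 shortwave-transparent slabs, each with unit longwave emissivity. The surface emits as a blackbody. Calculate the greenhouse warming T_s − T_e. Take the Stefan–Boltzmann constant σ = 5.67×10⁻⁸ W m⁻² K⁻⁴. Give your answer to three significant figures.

Flux at the orbit: S = 1365/(7.99)² = 21.38 W m⁻².
Top-of-atmosphere balance: σT_e⁴ = S(1−α)/4 = 2.870 W m⁻² → T_e = 84.35 K.
Surface: T_s = (3)^¼·T_e = 111.0 K.
So the greenhouse effect raises the surface by 111.0 − 84.35 = 26.66 K.

26.7 K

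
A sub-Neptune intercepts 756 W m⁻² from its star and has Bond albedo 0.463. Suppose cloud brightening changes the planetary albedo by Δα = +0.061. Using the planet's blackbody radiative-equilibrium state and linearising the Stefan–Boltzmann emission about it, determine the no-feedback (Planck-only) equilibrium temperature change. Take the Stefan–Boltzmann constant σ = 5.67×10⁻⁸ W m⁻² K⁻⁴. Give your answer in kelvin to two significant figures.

-5.8 K

Reference equilibrium: T_e = [S(1−α)/(4σ)]^(1/4) = 205.7 K.
The change in absorbed flux is Δ[S(1−α)/4] = −SΔα/4 = -11.53 W m⁻².
Planck response: λ_P = 4σT_e³ = 4·5.67×10⁻⁸·(205.7)³ = 1.974 W m⁻²/K.
ΔT₀ = ΔF/λ_P = -11.53/1.974 = -5.84 K.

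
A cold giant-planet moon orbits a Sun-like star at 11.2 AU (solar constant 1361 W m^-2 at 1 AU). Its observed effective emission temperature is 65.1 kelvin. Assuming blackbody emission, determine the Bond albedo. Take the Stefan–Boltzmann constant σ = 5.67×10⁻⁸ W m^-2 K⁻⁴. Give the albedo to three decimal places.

0.625

By the inverse-square law, S = 1361/11.2² = 10.85 W m^-2.
From σT⁴ = S(1−α)/4 we invert for α: 1−α = 4σT⁴/S.
4σT⁴ = 4·5.67×10⁻⁸·(65.1)⁴ = 4.073 W m^-2.
1−α = 4.073/10.85 = 0.3754, so α = 0.6246.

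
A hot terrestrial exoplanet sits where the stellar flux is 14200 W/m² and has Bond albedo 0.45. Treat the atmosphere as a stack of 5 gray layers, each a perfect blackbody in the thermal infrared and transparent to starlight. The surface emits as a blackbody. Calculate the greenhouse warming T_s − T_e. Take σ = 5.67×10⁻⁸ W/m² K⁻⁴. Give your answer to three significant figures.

OLR = S(1−α)/4 = 1953 W/m²; the top layer radiates at T_e = 430.8 K.
T_s = (N+1)^(1/4)·T_e = 674.2 K.
So the greenhouse effect raises the surface by 674.2 − 430.8 = 243.4 K.

243 K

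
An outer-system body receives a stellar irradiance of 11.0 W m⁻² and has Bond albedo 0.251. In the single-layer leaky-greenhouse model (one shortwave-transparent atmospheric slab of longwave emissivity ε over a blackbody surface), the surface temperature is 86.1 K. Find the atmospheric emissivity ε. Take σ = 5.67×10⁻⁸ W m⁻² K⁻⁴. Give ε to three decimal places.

TOA balance gives T_e = 77.64 K.
T_s⁴ = T_e⁴·2/(2−ε) → ε = 2 − 2(T_e/T_s)⁴ = 2 − 2·(77.64/86.1)⁴ = 0.6779.

0.678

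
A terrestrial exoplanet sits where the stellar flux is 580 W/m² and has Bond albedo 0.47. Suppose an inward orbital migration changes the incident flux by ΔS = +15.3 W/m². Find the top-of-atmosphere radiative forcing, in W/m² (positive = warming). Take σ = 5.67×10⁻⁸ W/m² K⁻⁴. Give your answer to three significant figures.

ΔF = Δ[S(1−α)]/4 = (1−0.47)·+15.3/4 = 2.027 W/m².

2.03 W/m²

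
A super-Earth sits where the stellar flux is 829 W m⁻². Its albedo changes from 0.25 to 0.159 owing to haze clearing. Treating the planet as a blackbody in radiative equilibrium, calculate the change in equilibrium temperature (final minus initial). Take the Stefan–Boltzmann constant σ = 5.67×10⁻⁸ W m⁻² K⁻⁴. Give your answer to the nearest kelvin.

Initial: T₁ = [S(1−0.25)/(4σ)]^(1/4) = 228.8 K.
Final:   T₂ = [S(1−0.159)/(4σ)]^(1/4) = 235.5 K.
ΔT = T₂ − T₁ = 6.646 K.

7 kelvin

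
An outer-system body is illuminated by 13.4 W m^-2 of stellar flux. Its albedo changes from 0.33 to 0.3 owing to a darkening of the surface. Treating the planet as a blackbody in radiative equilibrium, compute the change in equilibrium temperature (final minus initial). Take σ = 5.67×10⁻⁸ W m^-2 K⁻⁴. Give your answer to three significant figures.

0.873 kelvin

Initial: T₁ = [S(1−0.33)/(4σ)]^(1/4) = 79.32 K.
With α = 0.3, T₂ = 80.19 K.
ΔT = T₂ − T₁ = 0.8734 K.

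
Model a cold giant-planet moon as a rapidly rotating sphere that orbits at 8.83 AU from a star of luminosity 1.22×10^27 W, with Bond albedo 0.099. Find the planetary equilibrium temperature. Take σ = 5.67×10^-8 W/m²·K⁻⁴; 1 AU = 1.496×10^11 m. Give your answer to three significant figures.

d = 8.83 × 1.496×10^11 m = 1.321×10^12 m.
Spreading L over a sphere of radius d: S = 1.22×10^27/(4π·1.32×10^12²) = 55.64 W/m².
Absorbed flux (global mean): S(1−α)/4 = 55.64·0.901/4 = 12.53 W/m².
Set σT⁴ = 12.53 → T = (12.53/σ)^(1/4) = 121.9 K.

122 kelvin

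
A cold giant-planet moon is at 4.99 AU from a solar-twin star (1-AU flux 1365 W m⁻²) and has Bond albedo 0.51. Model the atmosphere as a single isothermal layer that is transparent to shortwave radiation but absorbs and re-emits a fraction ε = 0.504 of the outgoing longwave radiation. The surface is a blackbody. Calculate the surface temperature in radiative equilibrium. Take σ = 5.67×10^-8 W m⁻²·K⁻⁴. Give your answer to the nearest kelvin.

112 K

Flux at the orbit: S = 1365/(4.99)² = 54.82 W m⁻².
The planet radiates to space at T_e = [S(1−α)/(4σ)]^(1/4) = 104.3 K.
The surface balance (absorbed SW + ε·downward IR = σT_s⁴) with T_a⁴ = T_s⁴/2 reduces to T_s = T_e·[2/(2−ε)]^¼ = 112.2 K.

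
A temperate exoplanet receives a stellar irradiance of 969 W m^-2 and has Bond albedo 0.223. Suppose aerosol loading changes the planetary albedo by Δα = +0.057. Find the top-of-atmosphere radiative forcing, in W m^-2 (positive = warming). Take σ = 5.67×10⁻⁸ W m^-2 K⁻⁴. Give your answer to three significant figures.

-13.8 W m^-2

ΔF = −(S/4)Δα = −(969.0/4)×(+0.057) = -13.81 W m^-2.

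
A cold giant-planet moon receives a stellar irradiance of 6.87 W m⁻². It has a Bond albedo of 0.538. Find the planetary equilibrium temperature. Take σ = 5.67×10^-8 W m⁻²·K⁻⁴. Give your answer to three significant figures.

61.2 K

The planet absorbs (1−α)S over its disc πR² and re-emits over 4πR², so the mean absorbed flux is (1−0.538)·6.870/4 = 0.7935 W m⁻².
Set σT⁴ = 0.7935 → T = (0.7935/σ)^(1/4) = 61.16 K.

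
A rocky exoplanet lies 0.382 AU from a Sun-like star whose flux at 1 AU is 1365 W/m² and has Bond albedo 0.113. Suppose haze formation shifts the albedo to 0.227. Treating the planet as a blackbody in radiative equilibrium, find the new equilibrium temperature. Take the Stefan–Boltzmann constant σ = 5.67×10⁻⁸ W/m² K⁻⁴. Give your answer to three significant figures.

By the inverse-square law, S = 1365/0.382² = 9354 W/m².
With the new albedo, S(1−α₂)/4 = 1808 W/m², so T₂ = 422.6 K.

423 K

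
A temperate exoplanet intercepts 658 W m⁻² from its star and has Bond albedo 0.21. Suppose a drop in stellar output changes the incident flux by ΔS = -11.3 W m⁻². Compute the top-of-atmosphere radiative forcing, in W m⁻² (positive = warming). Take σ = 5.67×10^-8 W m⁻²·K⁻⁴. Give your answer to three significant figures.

-2.23 W m⁻²

TOA radiative forcing: ΔF = (1−α)ΔS/4 = 0.79·(-11.3)/4 = -2.232 W m⁻².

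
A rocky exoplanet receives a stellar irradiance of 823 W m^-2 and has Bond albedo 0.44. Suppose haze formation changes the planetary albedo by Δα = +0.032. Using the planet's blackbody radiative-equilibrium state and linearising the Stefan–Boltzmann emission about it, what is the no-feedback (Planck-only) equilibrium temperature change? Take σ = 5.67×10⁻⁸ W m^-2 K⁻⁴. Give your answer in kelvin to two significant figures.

Reference equilibrium: T_e = [S(1−α)/(4σ)]^(1/4) = 212.3 K.
TOA radiative forcing: ΔF = −S·Δα/4 = −823.0·(+0.032)/4 = -6.584 W m^-2.
The Planck feedback parameter is 4σT_e³ = 2.171 W m^-2/K.
Hence the no-feedback warming is ΔF/(4σT_e³) = -3.03 K.

-3.0 kelvin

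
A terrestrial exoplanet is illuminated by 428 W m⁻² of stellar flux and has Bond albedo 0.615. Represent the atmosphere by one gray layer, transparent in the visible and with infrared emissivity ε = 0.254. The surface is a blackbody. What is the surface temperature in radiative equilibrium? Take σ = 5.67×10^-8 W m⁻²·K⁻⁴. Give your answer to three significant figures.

170 K

The planet radiates to space at T_e = [S(1−α)/(4σ)]^(1/4) = 164.2 K.
For a single slab of emissivity ε, T_s⁴ = 2T_e⁴/(2−ε); thus T_s = 164.2·(1.145)^(1/4) = 169.8 K.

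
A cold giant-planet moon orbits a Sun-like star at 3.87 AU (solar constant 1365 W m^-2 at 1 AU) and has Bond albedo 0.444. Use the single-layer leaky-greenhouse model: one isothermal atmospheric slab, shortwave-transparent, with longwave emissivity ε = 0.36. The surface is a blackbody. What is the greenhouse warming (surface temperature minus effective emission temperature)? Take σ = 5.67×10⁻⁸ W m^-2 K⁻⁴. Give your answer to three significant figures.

By the inverse-square law, S = 1365/3.87² = 91.14 W m^-2.
The planet radiates to space at T_e = [S(1−α)/(4σ)]^(1/4) = 122.3 K.
Surface balance with a leaky layer gives σT_s⁴ = σT_e⁴·2/(2−ε), so T_s = T_e·[2/(2−0.36)]^(1/4) = 128.5 K.
The atmosphere warms the surface by 6.219 K.

6.22 K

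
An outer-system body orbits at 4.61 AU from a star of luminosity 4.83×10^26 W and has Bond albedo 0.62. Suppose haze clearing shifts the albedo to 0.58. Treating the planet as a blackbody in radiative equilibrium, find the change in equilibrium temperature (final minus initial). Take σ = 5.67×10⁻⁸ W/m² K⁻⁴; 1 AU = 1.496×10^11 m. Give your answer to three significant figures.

d = 4.61 × 1.496×10^11 m = 6.897×10^11 m.
Flux at the orbit: S = L/(4πd²) = 4.83×10^26/(4π·(6.90×10^11)²) = 80.81 W/m².
With α = 0.62, T₁ = 107.9 K.
Final:   T₂ = [S(1−0.58)/(4σ)]^(1/4) = 110.6 K.
Change: 110.6 − 107.9 = 2.733 K.

2.73 kelvin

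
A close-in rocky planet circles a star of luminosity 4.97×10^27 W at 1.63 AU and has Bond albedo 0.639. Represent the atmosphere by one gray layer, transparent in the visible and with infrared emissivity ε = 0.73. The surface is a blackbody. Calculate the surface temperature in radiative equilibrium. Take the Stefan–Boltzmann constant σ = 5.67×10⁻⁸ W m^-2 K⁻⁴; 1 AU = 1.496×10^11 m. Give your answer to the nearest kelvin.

359 kelvin

Orbital distance: d = 1.63 AU = 2.438×10^11 m.
Flux at the orbit: S = L/(4πd²) = 4.97×10^27/(4π·(2.44×10^11)²) = 6651 W m^-2.
At the top of the atmosphere, σT_e⁴ = S(1−α)/4 = 600.3 W m^-2, giving T_e = 320.8 K.
The surface balance (absorbed SW + ε·downward IR = σT_s⁴) with T_a⁴ = T_s⁴/2 reduces to T_s = T_e·[2/(2−ε)]^¼ = 359.3 K.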